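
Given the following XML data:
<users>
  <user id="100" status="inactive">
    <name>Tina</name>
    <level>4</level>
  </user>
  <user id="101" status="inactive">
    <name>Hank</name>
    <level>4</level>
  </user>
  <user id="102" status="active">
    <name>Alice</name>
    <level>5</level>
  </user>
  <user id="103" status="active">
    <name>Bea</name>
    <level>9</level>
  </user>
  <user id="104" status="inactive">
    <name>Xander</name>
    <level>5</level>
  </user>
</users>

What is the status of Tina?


Finding user with name = Tina
user id="100" status="inactive"

ANSWER: inactive


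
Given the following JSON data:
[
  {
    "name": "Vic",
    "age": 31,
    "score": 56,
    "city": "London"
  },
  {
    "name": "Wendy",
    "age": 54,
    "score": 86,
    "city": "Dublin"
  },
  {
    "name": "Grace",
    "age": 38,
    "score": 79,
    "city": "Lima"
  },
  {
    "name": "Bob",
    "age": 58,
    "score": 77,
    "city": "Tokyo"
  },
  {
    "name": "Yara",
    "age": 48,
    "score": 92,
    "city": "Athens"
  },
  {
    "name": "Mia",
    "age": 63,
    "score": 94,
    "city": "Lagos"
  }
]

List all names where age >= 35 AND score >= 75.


Checking both conditions:
  Vic (age=31, score=56) -> no
  Wendy (age=54, score=86) -> YES
  Grace (age=38, score=79) -> YES
  Bob (age=58, score=77) -> YES
  Yara (age=48, score=92) -> YES
  Mia (age=63, score=94) -> YES


ANSWER: Wendy, Grace, Bob, Yara, Mia


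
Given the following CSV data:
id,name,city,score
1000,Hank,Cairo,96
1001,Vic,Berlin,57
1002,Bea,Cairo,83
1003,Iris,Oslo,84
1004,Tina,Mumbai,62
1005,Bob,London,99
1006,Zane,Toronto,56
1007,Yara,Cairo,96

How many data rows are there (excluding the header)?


Counting rows (excluding header):
Header: id,name,city,score
Data rows: 8

ANSWER: 8


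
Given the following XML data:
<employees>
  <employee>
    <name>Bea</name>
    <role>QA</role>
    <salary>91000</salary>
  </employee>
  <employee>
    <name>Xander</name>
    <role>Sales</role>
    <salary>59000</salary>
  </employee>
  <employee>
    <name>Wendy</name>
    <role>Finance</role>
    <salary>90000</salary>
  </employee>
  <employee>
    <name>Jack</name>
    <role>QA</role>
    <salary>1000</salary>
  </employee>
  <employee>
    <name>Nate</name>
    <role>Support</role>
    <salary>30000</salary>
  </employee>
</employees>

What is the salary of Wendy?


Searching for <employee> with <name>Wendy</name>
Found at position 3
<salary>90000</salary>

ANSWER: 90000


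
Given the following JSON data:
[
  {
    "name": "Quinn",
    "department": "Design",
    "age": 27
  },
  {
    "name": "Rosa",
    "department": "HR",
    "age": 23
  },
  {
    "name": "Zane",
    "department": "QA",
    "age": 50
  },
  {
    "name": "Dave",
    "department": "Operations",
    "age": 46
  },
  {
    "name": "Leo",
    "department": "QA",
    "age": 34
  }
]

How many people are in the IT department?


Scanning records for department = IT
  No matches found
Count: 0

ANSWER: 0


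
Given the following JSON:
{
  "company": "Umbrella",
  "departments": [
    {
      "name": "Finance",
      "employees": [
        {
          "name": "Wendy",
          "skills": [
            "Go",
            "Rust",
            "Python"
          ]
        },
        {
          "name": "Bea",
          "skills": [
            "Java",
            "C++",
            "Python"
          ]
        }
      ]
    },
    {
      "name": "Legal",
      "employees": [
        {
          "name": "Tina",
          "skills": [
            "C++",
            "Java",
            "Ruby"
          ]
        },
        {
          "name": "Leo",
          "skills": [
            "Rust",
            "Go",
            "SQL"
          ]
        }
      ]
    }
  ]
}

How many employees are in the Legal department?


Path: departments[1].employees
Count: 2

ANSWER: 2


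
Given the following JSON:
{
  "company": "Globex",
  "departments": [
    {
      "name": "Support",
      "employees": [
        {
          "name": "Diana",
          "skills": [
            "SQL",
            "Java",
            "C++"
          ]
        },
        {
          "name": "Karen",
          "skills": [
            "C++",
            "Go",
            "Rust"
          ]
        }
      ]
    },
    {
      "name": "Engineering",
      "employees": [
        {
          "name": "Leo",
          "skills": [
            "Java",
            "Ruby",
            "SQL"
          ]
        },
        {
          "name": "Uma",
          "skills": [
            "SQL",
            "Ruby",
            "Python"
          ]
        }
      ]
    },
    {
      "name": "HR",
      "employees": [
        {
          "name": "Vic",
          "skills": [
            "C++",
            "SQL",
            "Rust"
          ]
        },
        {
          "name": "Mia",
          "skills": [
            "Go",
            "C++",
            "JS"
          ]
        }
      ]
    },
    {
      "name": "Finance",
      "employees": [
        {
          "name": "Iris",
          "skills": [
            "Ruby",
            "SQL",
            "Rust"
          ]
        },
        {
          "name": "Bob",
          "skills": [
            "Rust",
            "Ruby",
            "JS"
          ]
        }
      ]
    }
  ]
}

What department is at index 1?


Path: departments[1].name
Value: Engineering

ANSWER: Engineering


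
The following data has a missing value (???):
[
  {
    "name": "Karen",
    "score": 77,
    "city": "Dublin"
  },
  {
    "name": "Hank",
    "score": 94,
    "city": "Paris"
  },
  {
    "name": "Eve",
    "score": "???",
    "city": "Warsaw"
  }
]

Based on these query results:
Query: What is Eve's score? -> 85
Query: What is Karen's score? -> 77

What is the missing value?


The missing value is Eve's score
From query: Eve's score = 85

ANSWER: 85


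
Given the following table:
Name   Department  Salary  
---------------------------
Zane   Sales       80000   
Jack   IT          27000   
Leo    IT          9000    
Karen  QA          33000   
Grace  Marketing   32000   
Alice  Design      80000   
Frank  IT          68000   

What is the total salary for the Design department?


Design department members:
  Alice: 80000
Total = 80000 = 80000

ANSWER: 80000


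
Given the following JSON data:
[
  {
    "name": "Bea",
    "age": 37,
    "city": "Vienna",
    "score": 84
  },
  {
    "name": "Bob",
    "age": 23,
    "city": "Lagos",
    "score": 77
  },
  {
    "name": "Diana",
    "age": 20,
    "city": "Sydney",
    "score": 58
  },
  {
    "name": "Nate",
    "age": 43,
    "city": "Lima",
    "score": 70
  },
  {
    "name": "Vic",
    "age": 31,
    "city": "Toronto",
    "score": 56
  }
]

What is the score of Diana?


Looking up record where name = Diana
Record index: 2
Field 'score' = 58

ANSWER: 58


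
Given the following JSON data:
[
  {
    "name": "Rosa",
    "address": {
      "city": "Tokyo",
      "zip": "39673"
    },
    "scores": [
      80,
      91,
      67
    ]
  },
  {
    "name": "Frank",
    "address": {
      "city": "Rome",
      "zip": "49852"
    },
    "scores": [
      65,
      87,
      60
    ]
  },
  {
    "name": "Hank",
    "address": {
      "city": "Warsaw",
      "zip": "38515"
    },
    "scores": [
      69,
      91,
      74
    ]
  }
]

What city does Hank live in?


Path: records[2].address.city
Value: Warsaw

ANSWER: Warsaw


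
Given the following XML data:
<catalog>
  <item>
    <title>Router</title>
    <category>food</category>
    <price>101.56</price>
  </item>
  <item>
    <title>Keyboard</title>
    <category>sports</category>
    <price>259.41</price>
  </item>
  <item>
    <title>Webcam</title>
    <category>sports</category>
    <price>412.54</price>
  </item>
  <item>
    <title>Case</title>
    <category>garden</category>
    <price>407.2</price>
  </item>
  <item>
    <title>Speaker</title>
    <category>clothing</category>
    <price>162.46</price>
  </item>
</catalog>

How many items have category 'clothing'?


Scanning <item> elements for <category>clothing</category>:
  Item 5: Speaker -> MATCH
Count: 1

ANSWER: 1


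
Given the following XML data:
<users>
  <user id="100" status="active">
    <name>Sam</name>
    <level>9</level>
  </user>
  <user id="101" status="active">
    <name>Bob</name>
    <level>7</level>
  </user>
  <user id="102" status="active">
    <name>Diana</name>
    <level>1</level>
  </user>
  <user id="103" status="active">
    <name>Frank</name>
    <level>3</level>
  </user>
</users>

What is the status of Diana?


Finding user with name = Diana
user id="102" status="active"

ANSWER: active


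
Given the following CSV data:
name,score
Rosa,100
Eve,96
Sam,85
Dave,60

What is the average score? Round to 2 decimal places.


Scores: 100, 96, 85, 60
Sum = 341
Count = 4
Average = 341 / 4 = 85.25

ANSWER: 85.25


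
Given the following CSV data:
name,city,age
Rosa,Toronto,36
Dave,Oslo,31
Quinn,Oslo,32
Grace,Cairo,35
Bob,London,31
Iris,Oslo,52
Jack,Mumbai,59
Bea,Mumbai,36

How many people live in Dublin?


Scanning city column for 'Dublin':
Total matches: 0

ANSWER: 0


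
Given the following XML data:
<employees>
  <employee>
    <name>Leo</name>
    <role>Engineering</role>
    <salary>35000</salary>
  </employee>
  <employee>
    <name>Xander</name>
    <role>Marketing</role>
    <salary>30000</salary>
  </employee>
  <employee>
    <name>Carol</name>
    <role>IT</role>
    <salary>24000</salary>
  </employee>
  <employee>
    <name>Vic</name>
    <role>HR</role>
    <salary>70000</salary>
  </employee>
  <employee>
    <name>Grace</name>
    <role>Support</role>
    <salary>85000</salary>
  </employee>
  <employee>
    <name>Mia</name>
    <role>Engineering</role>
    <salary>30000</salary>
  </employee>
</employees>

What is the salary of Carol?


Searching for <employee> with <name>Carol</name>
Found at position 3
<salary>24000</salary>

ANSWER: 24000


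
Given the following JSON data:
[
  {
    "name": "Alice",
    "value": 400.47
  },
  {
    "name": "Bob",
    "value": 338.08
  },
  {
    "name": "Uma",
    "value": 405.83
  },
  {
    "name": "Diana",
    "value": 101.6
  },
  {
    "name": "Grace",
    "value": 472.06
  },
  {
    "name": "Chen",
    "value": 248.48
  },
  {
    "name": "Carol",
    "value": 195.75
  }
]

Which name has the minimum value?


Comparing values:
  Alice: 400.47
  Bob: 338.08
  Uma: 405.83
  Diana: 101.6
  Grace: 472.06
  Chen: 248.48
  Carol: 195.75
Minimum: Diana (101.6)

ANSWER: Diana


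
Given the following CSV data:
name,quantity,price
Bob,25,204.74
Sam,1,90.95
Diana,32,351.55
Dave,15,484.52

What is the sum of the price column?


Values in 'price' column:
  Row 1: 204.74
  Row 2: 90.95
  Row 3: 351.55
  Row 4: 484.52
Sum = 204.74 + 90.95 + 351.55 + 484.52 = 1131.76

ANSWER: 1131.76


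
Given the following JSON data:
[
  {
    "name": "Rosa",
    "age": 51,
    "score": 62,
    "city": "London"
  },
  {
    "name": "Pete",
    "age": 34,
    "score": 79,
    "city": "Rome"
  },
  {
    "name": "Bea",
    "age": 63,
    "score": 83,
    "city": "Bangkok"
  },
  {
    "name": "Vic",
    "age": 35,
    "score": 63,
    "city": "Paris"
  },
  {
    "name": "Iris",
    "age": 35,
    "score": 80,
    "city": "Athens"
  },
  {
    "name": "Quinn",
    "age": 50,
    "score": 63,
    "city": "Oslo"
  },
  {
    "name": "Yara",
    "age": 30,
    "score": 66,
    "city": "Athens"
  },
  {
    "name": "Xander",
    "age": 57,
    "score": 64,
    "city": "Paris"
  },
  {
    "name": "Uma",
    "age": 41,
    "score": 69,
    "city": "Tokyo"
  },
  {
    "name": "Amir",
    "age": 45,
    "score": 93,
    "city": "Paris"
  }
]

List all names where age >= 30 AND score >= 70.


Checking both conditions:
  Rosa (age=51, score=62) -> no
  Pete (age=34, score=79) -> YES
  Bea (age=63, score=83) -> YES
  Vic (age=35, score=63) -> no
  Iris (age=35, score=80) -> YES
  Quinn (age=50, score=63) -> no
  Yara (age=30, score=66) -> no
  Xander (age=57, score=64) -> no
  Uma (age=41, score=69) -> no
  Amir (age=45, score=93) -> YES


ANSWER: Pete, Bea, Iris, Amir


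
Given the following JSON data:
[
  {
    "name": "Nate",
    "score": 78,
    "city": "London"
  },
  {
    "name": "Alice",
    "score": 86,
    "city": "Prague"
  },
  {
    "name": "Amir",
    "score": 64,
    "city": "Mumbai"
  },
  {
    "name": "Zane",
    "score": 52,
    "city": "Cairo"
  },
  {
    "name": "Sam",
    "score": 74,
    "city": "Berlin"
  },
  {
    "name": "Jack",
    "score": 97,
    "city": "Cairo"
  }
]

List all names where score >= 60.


Filtering records where score >= 60:
  Nate (score=78) -> YES
  Alice (score=86) -> YES
  Amir (score=64) -> YES
  Zane (score=52) -> no
  Sam (score=74) -> YES
  Jack (score=97) -> YES


ANSWER: Nate, Alice, Amir, Sam, Jack


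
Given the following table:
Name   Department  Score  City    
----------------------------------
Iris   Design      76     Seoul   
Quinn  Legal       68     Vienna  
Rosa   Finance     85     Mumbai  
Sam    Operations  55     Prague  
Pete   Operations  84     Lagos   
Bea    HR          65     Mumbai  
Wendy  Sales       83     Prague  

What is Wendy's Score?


Row 7: Wendy
Score = 83

ANSWER: 83


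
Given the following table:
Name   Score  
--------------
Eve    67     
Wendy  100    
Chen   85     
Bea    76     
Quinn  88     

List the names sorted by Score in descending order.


Sorting by Score (descending):
  Wendy: 100
  Quinn: 88
  Chen: 85
  Bea: 76
  Eve: 67


ANSWER: Wendy, Quinn, Chen, Bea, Eve


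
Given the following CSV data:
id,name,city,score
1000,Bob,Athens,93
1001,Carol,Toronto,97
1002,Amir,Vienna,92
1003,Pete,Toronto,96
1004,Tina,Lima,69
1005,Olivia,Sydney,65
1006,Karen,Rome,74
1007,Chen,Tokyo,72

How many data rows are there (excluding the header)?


Counting rows (excluding header):
Header: id,name,city,score
Data rows: 8

ANSWER: 8


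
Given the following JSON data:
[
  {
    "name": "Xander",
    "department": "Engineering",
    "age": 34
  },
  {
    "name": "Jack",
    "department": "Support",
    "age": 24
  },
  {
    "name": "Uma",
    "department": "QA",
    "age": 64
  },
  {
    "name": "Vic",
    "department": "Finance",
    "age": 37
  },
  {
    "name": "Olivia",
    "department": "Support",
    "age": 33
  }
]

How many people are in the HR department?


Scanning records for department = HR
  No matches found
Count: 0

ANSWER: 0


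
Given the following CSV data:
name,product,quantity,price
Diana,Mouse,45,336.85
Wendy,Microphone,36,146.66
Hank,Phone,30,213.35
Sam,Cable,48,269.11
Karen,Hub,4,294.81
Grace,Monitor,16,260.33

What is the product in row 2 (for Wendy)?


Row 2: Wendy
Column 'product' = Microphone

ANSWER: Microphone


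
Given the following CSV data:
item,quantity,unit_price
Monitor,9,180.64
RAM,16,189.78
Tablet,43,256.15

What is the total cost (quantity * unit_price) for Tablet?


Row: Tablet
quantity = 43
unit_price = 256.15
total = 43 * 256.15 = 11014.45

ANSWER: 11014.45


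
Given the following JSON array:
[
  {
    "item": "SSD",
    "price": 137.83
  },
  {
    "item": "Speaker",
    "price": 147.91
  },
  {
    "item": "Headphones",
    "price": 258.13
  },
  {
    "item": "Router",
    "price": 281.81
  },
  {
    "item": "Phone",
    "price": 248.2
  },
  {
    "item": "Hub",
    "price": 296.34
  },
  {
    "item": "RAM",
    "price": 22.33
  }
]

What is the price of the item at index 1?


Array index 1 -> Speaker
price = 147.91

ANSWER: 147.91


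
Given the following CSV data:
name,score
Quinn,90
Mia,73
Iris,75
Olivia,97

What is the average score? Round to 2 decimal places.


Scores: 90, 73, 75, 97
Sum = 335
Count = 4
Average = 335 / 4 = 83.75

ANSWER: 83.75


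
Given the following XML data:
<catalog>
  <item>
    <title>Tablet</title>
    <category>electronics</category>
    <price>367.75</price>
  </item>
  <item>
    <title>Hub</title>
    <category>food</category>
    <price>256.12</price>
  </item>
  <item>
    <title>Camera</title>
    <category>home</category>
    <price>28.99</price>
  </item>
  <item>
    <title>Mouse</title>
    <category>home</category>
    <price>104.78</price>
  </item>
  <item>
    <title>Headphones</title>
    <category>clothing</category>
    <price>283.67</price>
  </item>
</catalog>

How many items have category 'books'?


Scanning <item> elements for <category>books</category>:
Count: 0

ANSWER: 0


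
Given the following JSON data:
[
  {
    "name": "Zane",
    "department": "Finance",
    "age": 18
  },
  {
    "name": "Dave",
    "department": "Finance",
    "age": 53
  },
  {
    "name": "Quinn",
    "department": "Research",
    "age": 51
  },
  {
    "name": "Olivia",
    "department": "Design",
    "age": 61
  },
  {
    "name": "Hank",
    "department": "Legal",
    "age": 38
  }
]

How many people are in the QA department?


Scanning records for department = QA
  No matches found
Count: 0

ANSWER: 0


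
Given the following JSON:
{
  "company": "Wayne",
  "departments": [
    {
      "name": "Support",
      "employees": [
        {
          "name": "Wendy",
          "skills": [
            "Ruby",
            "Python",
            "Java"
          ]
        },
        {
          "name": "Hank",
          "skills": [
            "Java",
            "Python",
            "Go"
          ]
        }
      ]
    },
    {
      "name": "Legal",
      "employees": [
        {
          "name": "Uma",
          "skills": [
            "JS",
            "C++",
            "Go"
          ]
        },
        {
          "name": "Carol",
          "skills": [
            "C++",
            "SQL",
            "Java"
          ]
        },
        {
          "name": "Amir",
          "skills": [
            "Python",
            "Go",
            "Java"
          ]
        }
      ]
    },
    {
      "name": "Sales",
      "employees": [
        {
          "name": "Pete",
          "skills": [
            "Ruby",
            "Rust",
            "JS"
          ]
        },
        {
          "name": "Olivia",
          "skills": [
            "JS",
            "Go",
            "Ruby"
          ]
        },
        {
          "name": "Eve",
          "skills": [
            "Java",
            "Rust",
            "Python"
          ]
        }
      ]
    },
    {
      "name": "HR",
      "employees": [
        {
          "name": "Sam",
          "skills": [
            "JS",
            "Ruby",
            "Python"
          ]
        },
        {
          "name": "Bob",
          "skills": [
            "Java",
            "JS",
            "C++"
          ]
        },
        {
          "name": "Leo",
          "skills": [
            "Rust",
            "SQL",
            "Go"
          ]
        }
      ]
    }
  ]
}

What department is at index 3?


Path: departments[3].name
Value: HR

ANSWER: HR


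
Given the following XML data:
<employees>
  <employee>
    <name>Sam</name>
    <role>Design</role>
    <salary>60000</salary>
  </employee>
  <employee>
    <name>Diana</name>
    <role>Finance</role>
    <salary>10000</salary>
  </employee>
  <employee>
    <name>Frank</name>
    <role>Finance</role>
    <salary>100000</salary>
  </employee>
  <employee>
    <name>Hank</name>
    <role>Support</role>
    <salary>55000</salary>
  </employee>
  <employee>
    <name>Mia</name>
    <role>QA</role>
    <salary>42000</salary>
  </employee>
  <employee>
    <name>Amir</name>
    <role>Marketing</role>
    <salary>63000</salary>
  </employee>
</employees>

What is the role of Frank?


Searching for <employee> with <name>Frank</name>
Found at position 3
<role>Finance</role>

ANSWER: Finance


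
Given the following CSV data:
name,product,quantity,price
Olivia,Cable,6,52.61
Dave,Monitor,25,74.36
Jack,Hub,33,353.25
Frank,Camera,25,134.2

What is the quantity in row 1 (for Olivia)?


Row 1: Olivia
Column 'quantity' = 6

ANSWER: 6


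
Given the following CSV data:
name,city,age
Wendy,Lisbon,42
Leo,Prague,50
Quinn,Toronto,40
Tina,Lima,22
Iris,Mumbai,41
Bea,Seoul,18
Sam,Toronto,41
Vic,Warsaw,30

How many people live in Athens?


Scanning city column for 'Athens':
Total matches: 0

ANSWER: 0


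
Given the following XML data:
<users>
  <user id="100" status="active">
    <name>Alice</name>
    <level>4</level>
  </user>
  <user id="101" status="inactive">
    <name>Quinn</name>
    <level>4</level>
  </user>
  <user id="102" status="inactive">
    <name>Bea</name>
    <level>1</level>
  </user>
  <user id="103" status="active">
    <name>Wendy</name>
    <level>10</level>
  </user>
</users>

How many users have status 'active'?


Counting users with status='active':
  Alice (id=100) -> MATCH
  Wendy (id=103) -> MATCH
Count: 2

ANSWER: 2


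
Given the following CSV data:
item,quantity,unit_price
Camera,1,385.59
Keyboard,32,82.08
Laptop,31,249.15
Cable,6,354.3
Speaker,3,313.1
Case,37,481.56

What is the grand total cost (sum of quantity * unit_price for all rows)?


Computing row totals:
  Camera: 1 * 385.59 = 385.59
  Keyboard: 32 * 82.08 = 2626.56
  Laptop: 31 * 249.15 = 7723.65
  Cable: 6 * 354.3 = 2125.8
  Speaker: 3 * 313.1 = 939.3
  Case: 37 * 481.56 = 17817.72
Grand total = 385.59 + 2626.56 + 7723.65 + 2125.8 + 939.3 + 17817.72 = 31618.62

ANSWER: 31618.62


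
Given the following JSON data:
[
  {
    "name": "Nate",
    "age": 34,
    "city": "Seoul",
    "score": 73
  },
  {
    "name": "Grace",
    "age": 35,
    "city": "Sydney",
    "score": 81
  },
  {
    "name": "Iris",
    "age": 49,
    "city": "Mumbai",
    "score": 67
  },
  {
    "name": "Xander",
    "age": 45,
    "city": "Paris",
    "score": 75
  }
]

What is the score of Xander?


Looking up record where name = Xander
Record index: 3
Field 'score' = 75

ANSWER: 75


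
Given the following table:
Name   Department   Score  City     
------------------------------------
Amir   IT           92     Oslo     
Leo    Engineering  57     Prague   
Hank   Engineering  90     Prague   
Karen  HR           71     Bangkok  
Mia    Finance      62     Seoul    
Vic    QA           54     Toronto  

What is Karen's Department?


Row 4: Karen
Department = HR

ANSWER: HR


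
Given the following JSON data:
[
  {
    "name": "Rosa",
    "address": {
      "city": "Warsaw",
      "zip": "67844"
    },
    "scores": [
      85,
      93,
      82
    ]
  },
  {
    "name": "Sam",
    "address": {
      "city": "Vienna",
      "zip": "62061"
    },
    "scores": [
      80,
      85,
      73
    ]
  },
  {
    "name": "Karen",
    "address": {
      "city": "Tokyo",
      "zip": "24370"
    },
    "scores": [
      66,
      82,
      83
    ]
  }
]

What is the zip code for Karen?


Path: records[2].address.zip
Value: 24370

ANSWER: 24370


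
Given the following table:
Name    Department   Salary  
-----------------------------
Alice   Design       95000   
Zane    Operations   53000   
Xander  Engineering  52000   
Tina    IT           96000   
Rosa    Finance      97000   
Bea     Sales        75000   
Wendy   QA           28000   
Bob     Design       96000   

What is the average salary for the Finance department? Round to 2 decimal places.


Finance department members:
  Rosa: 97000
Sum = 97000
Count = 1
Average = 97000 / 1 = 97000.00

ANSWER: 97000.00


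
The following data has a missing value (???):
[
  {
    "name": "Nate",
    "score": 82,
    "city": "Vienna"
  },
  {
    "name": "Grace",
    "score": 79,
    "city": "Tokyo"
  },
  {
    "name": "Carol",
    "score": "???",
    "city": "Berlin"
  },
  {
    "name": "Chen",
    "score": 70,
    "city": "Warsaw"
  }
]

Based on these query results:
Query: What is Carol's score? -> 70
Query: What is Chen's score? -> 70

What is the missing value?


The missing value is Carol's score
From query: Carol's score = 70

ANSWER: 70


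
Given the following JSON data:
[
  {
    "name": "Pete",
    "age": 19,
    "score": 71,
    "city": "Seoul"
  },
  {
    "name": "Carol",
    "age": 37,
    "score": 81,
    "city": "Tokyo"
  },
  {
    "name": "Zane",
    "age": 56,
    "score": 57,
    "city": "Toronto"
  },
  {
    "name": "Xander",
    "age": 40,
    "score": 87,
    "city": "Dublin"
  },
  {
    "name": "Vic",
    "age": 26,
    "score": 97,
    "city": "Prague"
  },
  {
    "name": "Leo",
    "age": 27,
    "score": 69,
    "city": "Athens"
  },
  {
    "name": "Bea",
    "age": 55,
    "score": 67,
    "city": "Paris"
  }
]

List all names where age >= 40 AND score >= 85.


Checking both conditions:
  Pete (age=19, score=71) -> no
  Carol (age=37, score=81) -> no
  Zane (age=56, score=57) -> no
  Xander (age=40, score=87) -> YES
  Vic (age=26, score=97) -> no
  Leo (age=27, score=69) -> no
  Bea (age=55, score=67) -> no


ANSWER: Xander


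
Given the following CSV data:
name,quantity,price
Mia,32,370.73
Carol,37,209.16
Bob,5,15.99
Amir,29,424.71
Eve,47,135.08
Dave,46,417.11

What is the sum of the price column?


Values in 'price' column:
  Row 1: 370.73
  Row 2: 209.16
  Row 3: 15.99
  Row 4: 424.71
  Row 5: 135.08
  Row 6: 417.11
Sum = 370.73 + 209.16 + 15.99 + 424.71 + 135.08 + 417.11 = 1572.78

ANSWER: 1572.78


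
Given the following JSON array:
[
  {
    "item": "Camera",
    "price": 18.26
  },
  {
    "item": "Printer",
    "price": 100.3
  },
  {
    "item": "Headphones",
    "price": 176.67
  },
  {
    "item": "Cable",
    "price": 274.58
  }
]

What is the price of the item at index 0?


Array index 0 -> Camera
price = 18.26

ANSWER: 18.26


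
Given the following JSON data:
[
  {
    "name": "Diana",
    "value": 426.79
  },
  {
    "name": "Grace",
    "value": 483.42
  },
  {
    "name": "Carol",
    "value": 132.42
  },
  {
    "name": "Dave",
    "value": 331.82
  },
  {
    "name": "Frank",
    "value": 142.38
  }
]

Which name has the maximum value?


Comparing values:
  Diana: 426.79
  Grace: 483.42
  Carol: 132.42
  Dave: 331.82
  Frank: 142.38
Maximum: Grace (483.42)

ANSWER: Grace


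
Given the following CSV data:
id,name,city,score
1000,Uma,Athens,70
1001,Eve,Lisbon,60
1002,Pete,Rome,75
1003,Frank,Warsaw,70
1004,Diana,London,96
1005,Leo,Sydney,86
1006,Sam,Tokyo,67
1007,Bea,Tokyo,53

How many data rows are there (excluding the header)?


Counting rows (excluding header):
Header: id,name,city,score
Data rows: 8

ANSWER: 8


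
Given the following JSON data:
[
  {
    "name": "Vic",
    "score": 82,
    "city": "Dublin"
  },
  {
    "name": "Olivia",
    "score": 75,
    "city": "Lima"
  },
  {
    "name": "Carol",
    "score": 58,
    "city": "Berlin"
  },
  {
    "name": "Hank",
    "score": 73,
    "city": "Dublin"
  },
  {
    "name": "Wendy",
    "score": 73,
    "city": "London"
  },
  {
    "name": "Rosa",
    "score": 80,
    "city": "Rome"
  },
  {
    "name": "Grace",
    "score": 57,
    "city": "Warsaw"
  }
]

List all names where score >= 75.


Filtering records where score >= 75:
  Vic (score=82) -> YES
  Olivia (score=75) -> YES
  Carol (score=58) -> no
  Hank (score=73) -> no
  Wendy (score=73) -> no
  Rosa (score=80) -> YES
  Grace (score=57) -> no


ANSWER: Vic, Olivia, Rosa


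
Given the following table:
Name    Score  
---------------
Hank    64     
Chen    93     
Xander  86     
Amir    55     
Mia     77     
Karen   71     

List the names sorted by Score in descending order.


Sorting by Score (descending):
  Chen: 93
  Xander: 86
  Mia: 77
  Karen: 71
  Hank: 64
  Amir: 55


ANSWER: Chen, Xander, Mia, Karen, Hank, Amir


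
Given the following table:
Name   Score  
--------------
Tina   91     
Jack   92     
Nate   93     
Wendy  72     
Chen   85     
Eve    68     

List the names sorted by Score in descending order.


Sorting by Score (descending):
  Nate: 93
  Jack: 92
  Tina: 91
  Chen: 85
  Wendy: 72
  Eve: 68


ANSWER: Nate, Jack, Tina, Chen, Wendy, Eve


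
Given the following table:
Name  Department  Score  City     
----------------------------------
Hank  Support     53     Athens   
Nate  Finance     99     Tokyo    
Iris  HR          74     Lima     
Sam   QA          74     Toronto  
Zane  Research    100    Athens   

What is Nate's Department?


Row 2: Nate
Department = Finance

ANSWER: Finance


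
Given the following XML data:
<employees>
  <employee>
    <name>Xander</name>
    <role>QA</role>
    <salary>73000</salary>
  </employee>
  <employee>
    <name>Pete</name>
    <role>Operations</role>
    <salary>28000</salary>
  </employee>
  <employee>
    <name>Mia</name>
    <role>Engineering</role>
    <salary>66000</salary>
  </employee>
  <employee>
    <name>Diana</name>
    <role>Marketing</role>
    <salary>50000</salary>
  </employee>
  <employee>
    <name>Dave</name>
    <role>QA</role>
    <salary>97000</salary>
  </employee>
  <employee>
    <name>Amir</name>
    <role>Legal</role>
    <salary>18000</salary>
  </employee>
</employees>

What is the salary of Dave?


Searching for <employee> with <name>Dave</name>
Found at position 5
<salary>97000</salary>

ANSWER: 97000


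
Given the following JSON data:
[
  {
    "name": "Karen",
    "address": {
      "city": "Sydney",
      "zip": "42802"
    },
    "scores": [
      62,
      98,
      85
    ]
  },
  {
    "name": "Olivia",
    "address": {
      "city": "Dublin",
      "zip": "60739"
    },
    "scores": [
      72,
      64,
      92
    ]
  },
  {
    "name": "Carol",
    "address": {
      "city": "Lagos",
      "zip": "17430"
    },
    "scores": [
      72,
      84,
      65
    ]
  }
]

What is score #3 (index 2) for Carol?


Path: records[2].scores[2]
Value: 65

ANSWER: 65


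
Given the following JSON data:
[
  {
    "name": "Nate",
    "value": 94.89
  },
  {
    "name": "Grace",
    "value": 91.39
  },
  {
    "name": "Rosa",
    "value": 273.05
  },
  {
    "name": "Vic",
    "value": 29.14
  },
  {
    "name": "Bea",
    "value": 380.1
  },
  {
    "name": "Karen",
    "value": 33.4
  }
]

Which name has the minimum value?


Comparing values:
  Nate: 94.89
  Grace: 91.39
  Rosa: 273.05
  Vic: 29.14
  Bea: 380.1
  Karen: 33.4
Minimum: Vic (29.14)

ANSWER: Vic


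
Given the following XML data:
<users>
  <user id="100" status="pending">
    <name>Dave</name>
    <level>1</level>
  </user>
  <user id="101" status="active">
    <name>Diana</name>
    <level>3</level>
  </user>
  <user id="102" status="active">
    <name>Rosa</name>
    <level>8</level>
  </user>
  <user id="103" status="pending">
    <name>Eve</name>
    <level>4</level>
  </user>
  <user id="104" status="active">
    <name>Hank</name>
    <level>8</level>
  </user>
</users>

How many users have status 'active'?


Counting users with status='active':
  Diana (id=101) -> MATCH
  Rosa (id=102) -> MATCH
  Hank (id=104) -> MATCH
Count: 3

ANSWER: 3


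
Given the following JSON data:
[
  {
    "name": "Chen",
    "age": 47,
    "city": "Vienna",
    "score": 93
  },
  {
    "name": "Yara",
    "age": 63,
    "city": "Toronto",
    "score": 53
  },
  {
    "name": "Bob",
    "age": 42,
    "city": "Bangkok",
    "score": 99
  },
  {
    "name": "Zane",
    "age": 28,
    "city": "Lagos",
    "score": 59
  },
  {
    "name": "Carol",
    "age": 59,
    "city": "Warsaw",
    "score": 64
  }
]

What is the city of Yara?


Looking up record where name = Yara
Record index: 1
Field 'city' = Toronto

ANSWER: Toronto


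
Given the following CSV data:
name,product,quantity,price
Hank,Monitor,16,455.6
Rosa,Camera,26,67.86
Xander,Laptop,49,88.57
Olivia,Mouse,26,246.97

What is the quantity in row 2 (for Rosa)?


Row 2: Rosa
Column 'quantity' = 26

ANSWER: 26


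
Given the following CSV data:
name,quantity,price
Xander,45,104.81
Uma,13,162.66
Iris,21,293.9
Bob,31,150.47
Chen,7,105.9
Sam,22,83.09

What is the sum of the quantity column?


Values in 'quantity' column:
  Row 1: 45
  Row 2: 13
  Row 3: 21
  Row 4: 31
  Row 5: 7
  Row 6: 22
Sum = 45 + 13 + 21 + 31 + 7 + 22 = 139

ANSWER: 139


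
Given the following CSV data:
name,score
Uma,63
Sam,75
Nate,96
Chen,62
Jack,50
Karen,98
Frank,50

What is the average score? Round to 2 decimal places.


Scores: 63, 75, 96, 62, 50, 98, 50
Sum = 494
Count = 7
Average = 494 / 7 = 70.57

ANSWER: 70.57


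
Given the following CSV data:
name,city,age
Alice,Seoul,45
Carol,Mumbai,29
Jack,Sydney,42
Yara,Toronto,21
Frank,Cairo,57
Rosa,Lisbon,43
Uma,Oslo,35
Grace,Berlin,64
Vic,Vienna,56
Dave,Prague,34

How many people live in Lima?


Scanning city column for 'Lima':
Total matches: 0

ANSWER: 0


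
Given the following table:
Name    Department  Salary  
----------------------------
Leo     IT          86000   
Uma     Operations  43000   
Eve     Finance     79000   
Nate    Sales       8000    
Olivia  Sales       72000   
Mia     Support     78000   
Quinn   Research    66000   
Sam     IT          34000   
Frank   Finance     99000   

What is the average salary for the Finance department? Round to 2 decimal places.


Finance department members:
  Eve: 79000
  Frank: 99000
Sum = 178000
Count = 2
Average = 178000 / 2 = 89000.00

ANSWER: 89000.00


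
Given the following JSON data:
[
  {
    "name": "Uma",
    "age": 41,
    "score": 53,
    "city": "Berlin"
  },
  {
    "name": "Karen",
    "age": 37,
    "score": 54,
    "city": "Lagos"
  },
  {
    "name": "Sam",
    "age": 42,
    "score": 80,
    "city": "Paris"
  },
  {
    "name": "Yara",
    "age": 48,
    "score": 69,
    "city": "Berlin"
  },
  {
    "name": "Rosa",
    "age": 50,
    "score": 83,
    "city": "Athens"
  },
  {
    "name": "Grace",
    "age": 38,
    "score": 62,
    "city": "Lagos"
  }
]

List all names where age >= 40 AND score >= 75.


Checking both conditions:
  Uma (age=41, score=53) -> no
  Karen (age=37, score=54) -> no
  Sam (age=42, score=80) -> YES
  Yara (age=48, score=69) -> no
  Rosa (age=50, score=83) -> YES
  Grace (age=38, score=62) -> no


ANSWER: Sam, Rosa


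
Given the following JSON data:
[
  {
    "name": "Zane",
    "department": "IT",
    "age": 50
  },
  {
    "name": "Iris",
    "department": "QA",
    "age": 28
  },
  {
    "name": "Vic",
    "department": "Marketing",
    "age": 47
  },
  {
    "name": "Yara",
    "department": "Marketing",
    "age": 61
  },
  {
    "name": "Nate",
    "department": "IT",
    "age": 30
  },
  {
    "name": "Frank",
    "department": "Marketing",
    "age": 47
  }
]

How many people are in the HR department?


Scanning records for department = HR
  No matches found
Count: 0

ANSWER: 0


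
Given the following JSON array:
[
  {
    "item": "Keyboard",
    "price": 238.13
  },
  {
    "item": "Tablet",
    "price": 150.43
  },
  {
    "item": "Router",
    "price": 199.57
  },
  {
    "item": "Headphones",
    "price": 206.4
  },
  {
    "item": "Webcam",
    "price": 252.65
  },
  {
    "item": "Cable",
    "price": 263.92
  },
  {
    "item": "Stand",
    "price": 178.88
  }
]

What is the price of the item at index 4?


Array index 4 -> Webcam
price = 252.65

ANSWER: 252.65


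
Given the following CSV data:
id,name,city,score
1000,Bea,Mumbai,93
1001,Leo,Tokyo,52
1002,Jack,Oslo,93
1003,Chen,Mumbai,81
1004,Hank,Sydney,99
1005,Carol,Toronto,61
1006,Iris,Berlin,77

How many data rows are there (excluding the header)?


Counting rows (excluding header):
Header: id,name,city,score
Data rows: 7

ANSWER: 7


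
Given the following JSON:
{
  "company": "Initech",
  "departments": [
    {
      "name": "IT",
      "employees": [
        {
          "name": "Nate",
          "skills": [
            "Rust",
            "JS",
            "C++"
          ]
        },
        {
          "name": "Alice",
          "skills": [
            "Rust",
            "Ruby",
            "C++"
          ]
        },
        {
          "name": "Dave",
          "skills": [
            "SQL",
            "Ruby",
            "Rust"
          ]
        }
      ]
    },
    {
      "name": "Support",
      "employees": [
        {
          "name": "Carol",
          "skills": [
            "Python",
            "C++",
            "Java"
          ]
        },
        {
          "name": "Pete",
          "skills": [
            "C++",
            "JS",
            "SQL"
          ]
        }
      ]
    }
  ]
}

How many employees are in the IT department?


Path: departments[0].employees
Count: 3

ANSWER: 3


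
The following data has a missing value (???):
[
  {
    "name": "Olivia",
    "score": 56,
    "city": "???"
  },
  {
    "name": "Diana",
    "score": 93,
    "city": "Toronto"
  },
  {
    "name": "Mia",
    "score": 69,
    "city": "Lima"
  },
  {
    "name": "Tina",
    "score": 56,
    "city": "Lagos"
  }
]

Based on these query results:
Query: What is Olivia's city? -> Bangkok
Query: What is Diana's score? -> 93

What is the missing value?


The missing value is Olivia's city
From query: Olivia's city = Bangkok

ANSWER: Bangkok


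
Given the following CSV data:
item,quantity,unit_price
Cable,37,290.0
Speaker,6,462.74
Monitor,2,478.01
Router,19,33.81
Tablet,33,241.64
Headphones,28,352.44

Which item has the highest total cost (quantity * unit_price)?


Computing row totals:
  Cable: 10730.0
  Speaker: 2776.44
  Monitor: 956.02
  Router: 642.39
  Tablet: 7974.12
  Headphones: 9868.32
Maximum: Cable (10730.0)

ANSWER: Cable


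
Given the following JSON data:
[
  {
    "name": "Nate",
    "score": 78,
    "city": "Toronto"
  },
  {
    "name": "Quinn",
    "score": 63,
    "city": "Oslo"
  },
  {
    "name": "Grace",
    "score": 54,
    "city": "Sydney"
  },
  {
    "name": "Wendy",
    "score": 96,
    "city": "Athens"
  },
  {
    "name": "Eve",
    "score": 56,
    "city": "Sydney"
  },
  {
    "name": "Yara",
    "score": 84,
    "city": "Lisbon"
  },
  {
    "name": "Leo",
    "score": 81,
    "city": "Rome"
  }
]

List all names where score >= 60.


Filtering records where score >= 60:
  Nate (score=78) -> YES
  Quinn (score=63) -> YES
  Grace (score=54) -> no
  Wendy (score=96) -> YES
  Eve (score=56) -> no
  Yara (score=84) -> YES
  Leo (score=81) -> YES


ANSWER: Nate, Quinn, Wendy, Yara, Leo


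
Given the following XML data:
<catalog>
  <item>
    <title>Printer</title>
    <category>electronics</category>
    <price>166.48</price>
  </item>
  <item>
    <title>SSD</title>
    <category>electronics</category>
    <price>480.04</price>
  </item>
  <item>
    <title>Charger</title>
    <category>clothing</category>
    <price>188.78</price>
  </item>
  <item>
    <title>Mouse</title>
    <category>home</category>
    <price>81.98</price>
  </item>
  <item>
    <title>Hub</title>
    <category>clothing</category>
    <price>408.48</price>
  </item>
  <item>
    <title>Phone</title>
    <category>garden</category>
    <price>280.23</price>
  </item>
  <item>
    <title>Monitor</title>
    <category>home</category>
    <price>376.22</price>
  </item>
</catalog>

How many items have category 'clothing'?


Scanning <item> elements for <category>clothing</category>:
  Item 3: Charger -> MATCH
  Item 5: Hub -> MATCH
Count: 2

ANSWER: 2


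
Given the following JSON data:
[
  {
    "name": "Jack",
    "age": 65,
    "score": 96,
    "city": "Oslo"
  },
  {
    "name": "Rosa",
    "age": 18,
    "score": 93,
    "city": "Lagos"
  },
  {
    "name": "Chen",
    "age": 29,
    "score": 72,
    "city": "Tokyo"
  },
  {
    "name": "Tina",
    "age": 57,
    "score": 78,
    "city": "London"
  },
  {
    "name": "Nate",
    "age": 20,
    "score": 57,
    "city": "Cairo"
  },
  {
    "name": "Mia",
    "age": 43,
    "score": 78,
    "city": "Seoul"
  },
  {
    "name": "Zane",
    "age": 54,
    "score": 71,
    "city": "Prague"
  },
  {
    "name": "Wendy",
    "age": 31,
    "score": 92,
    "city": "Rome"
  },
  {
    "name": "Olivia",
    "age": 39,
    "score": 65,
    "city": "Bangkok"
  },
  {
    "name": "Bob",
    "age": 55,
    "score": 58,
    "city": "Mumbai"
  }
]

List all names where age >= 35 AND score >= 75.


Checking both conditions:
  Jack (age=65, score=96) -> YES
  Rosa (age=18, score=93) -> no
  Chen (age=29, score=72) -> no
  Tina (age=57, score=78) -> YES
  Nate (age=20, score=57) -> no
  Mia (age=43, score=78) -> YES
  Zane (age=54, score=71) -> no
  Wendy (age=31, score=92) -> no
  Olivia (age=39, score=65) -> no
  Bob (age=55, score=58) -> no


ANSWER: Jack, Tina, Mia
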